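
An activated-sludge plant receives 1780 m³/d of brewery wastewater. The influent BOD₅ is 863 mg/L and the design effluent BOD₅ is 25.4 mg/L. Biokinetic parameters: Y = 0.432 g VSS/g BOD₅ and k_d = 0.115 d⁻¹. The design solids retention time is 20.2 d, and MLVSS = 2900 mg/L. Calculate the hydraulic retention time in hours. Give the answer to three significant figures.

τ ≈ 18.2 h

Rearranging the biomass balance for a CMAS with decay, V = Y·Q·ΔS·θ_c / [X·(1+k_d θ_c)] = 0.432 × 1780 × (863 − 25.4) × 20.2 / [2900 × (1 + 0.115 × 20.2)] = 1.3×10^7 / 9637 = 1350 m³.
HRT = V/Q = 1350 m³ / 1780 m³·d⁻¹ = 0.7585 d × 24 = 18.20 h.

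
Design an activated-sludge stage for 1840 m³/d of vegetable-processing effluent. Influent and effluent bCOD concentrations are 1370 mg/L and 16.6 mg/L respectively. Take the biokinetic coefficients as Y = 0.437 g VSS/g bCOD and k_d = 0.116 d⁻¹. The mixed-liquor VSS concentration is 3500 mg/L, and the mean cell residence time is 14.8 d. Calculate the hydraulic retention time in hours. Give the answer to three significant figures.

Steady-state biomass mass balance: V·X·(1 + k_d·θ_c) = Y·Q·(S₀ − S)·θ_c, so V = 0.437 × 1840 × (1370 − 16.6) × 14.8 / [3500 × (1 + 0.116 × 14.8)] = 1.61×10^7 / 9509 = 1694 m³.
HRT = V/Q = 1694 m³ / 1840 m³·d⁻¹ = 0.9205 d × 24 = 22.09 h.

τ ≈ 22.1 h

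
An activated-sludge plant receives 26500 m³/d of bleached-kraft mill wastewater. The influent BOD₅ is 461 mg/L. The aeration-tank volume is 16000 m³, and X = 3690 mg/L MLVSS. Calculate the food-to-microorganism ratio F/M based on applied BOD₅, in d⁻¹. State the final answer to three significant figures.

F/M = Q·S₀ / (V·X) = 26500 × 461 / (16000 × 3690) = 0.2069 g BOD₅·(g VSS·d)⁻¹.

F/M ≈ 0.207 d⁻¹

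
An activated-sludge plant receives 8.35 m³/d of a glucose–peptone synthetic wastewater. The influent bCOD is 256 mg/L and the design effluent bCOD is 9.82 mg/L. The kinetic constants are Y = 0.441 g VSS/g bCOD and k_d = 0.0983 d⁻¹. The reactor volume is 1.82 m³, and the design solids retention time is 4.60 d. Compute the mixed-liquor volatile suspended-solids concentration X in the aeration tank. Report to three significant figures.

From V·X·(1 + k_d·θ_c) = Y·Q·(S₀ − S)·θ_c: X = 0.441 × 8.35 × (256 − 9.82) × 4.60 / [1.82 × (1 + 0.0983 × 4.60)] = 1578 mg/L.

X ≈ 1580 mg/L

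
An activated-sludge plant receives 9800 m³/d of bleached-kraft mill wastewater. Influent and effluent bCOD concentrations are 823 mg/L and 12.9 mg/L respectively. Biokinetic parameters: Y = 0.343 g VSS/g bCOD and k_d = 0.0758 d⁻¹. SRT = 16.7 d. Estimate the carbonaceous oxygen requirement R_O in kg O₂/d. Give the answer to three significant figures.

The observed yield is Y_obs = Y/(1 + k_d·θ_c) = 0.343 / (1 + 0.0758 × 16.7) = 0.343 / 2.266 = 0.1514 g VSS per g bCOD removed.
Mass of bCOD removed per day: Q(S₀ − S) = 9800 × 810.1 g/m³ = 7939 kg/d.
Biomass synthesised: P_X = Y_obs × 7939 = 1202 kg VSS/d.
R_O = Q·(S₀ − S) − 1.42·P_X = 7939 − 1.42 × 1202 = 6232 kg O₂/d.

R_O ≈ 6230 kg O₂/d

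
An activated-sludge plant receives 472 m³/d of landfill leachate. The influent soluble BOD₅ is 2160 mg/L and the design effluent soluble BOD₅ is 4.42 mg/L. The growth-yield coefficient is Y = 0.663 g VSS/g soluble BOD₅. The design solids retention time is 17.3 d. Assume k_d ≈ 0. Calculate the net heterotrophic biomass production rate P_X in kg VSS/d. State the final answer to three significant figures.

No decay correction is needed, so Y_obs = Y = 0.663.
ΔS = 2160 − 4.42 = 2156 mg/L, so the substrate removal rate is 472 × 2156/1000 = 1017 kg soluble BOD₅/d.
So the net sludge growth is P_X = 0.6630 × 1017 = 674.6 kg VSS/d.

P_X ≈ 675 kg VSS/d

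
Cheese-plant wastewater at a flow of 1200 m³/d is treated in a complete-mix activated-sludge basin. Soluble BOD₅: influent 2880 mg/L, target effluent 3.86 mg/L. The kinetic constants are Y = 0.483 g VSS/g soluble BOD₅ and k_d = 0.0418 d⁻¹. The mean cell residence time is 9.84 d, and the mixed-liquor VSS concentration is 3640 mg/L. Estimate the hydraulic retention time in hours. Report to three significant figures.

Steady-state biomass mass balance: V·X·(1 + k_d·θ_c) = Y·Q·(S₀ − S)·θ_c, so V = 0.483 × 1200 × (2880 − 3.86) × 9.84 / [3640 × (1 + 0.0418 × 9.84)] = 1.64×10^7 / 5137 = 3193 m³.
τ = V/Q = 3193/1200 = 2.661 d, or 63.86 h.

τ ≈ 63.9 h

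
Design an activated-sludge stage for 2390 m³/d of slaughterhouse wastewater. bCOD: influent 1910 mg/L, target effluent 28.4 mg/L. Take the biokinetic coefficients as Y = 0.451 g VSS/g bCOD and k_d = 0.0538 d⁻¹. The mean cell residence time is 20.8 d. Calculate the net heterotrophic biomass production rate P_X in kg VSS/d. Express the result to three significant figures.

Correct the yield for decay: Y_obs = Y/(1 + k_d θ_c) = 0.451 / (1 + 0.0538 × 20.8) = 0.451 / 2.119 = 0.2128.
Q·(S₀ − S) = 2390 × (1910 − 28.4) × 10⁻³ = 4497 kg/d removed.
So the net sludge growth is P_X = 0.2128 × 4497 = 957.1 kg VSS/d.

P_X ≈ 957 kg VSS/d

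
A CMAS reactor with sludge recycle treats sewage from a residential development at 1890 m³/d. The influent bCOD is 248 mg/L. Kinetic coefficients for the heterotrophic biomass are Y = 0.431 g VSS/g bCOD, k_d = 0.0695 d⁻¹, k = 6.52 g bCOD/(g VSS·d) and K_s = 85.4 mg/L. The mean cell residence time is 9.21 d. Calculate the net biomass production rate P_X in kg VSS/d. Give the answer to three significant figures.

P_X ≈ 120 kg VSS/d

From the Monod/SRT balance for a CMAS, S = K_s·(1+k_d θ_c)/[θ_c·(Y k − k_d) − 1] = 85.4 × (1 + 0.0695 × 9.21) / [9.21 × (0.431 × 6.52 − 0.0695) − 1] = 140.1 / 24.24 = 5.778 mg/L.
Correct the yield for decay: Y_obs = Y/(1 + k_d θ_c) = 0.431 / (1 + 0.0695 × 9.21) = 0.431 / 1.640 = 0.2628.
ΔS = 248 − 5.78 = 242.2 mg/L, so the substrate removal rate is 1890 × 242.2/1000 = 457.8 kg bCOD/d.
P_X = Y_obs · Q(S₀ − S) = 0.2628 × 457.8 = 120.3 kg VSS/d.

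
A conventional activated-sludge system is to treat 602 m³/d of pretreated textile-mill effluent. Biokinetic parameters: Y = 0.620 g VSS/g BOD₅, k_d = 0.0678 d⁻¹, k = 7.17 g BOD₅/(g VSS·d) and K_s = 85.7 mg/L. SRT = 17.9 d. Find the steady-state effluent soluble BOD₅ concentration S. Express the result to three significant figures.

S ≈ 2.45 mg/L

From the Monod/SRT balance for a CMAS, S = K_s·(1+k_d θ_c)/[θ_c·(Y k − k_d) − 1] = 85.7 × (1 + 0.0678 × 17.9) / [17.9 × (0.620 × 7.17 − 0.0678) − 1] = 189.7 / 77.36 = 2.452 mg/L.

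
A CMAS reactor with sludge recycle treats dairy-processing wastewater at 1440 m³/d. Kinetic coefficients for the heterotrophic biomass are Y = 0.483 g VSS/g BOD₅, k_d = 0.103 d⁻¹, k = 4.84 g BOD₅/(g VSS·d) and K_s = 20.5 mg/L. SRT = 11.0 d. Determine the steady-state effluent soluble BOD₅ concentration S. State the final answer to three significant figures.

S ≈ 1.85 mg/L

From the Monod/SRT balance for a CMAS, S = K_s·(1+k_d θ_c)/[θ_c·(Y k − k_d) − 1] = 20.5 × (1 + 0.103 × 11.0) / [11.0 × (0.483 × 4.84 − 0.103) − 1] = 43.73 / 23.58 = 1.854 mg/L.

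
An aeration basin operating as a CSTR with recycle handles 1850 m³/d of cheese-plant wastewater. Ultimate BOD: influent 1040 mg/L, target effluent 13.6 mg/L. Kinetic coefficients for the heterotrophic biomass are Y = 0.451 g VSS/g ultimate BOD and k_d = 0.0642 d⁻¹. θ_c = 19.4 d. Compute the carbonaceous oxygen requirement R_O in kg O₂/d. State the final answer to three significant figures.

The observed yield is Y_obs = Y/(1 + k_d·θ_c) = 0.451 / (1 + 0.0642 × 19.4) = 0.451 / 2.245 = 0.2008 g VSS per g ultimate BOD removed.
Substrate removed = Q·(S₀ − S) = 1850 m³/d × (1040 − 13.6) g/m³ = 1.9×10^6 g/d = 1899 kg/d.
Net sludge production P_X = 0.2008 × 1899 = 381.4 kg VSS/d.
Carbonaceous O₂ demand = substrate oxidised − cell-mass equivalent = 1899 − 1.42 × 381.4 = 1357 kg O₂/d.

R_O ≈ 1360 kg O₂/d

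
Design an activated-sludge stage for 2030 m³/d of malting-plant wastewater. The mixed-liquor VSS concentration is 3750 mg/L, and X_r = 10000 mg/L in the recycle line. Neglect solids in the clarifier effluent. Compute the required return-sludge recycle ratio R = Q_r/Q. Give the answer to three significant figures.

R = Q_r/Q = X/(X_r − X) = 3750 / (10000 − 3750) = 0.6000.

R ≈ 0.600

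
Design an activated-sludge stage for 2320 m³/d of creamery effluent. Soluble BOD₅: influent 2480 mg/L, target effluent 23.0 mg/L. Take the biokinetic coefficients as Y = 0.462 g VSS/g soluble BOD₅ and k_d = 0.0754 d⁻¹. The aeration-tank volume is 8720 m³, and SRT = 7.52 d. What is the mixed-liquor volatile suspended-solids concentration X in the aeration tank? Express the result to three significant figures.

Solving the biomass balance for X: X = Y Q (S₀−S) θ_c / [V (1+k_d θ_c)] = 0.462 × 2320 × (2480 − 23.0) × 7.52 / [8720 × (1 + 0.0754 × 7.52)] = 1449 mg/L.

X ≈ 1450 mg/L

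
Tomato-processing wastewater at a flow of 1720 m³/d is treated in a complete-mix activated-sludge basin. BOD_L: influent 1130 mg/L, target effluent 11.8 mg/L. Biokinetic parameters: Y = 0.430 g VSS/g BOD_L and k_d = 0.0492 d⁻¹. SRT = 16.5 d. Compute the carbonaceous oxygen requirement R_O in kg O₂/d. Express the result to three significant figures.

R_O ≈ 1280 kg O₂/d

The observed yield is Y_obs = Y/(1 + k_d·θ_c) = 0.430 / (1 + 0.0492 × 16.5) = 0.430 / 1.812 = 0.2373 g VSS per g BOD_L removed.
Q·(S₀ − S) = 1720 × (1130 − 11.8) × 10⁻³ = 1923 kg/d removed.
Net sludge production P_X = 0.2373 × 1923 = 456.5 kg VSS/d.
R_O = Q·(S₀ − S) − 1.42·P_X = 1923 − 1.42 × 456.5 = 1275 kg O₂/d.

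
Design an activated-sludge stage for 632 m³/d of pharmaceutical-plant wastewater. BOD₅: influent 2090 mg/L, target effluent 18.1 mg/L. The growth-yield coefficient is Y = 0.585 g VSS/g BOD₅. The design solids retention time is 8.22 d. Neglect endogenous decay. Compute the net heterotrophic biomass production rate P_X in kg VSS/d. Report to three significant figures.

P_X ≈ 766 kg VSS/d

With endogenous decay neglected, the observed yield equals the true yield: Y_obs = Y = 0.585 g VSS/g BOD₅.
ΔS = 2090 − 18.1 = 2072 mg/L, so the substrate removal rate is 632 × 2072/1000 = 1309 kg BOD₅/d.
P_X = Y_obs · Q(S₀ − S) = 0.5850 × 1309 = 766.0 kg VSS/d.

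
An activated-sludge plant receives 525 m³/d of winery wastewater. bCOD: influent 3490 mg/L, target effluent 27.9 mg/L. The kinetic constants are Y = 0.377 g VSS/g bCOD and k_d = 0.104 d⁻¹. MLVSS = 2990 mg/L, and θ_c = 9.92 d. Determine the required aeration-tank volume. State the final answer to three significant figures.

Steady-state biomass mass balance: V·X·(1 + k_d·θ_c) = Y·Q·(S₀ − S)·θ_c, so V = 0.377 × 525 × (3490 − 27.9) × 9.92 / [2990 × (1 + 0.104 × 9.92)] = 6.8×10^6 / 6075 = 1119 m³.

V ≈ 1120 m³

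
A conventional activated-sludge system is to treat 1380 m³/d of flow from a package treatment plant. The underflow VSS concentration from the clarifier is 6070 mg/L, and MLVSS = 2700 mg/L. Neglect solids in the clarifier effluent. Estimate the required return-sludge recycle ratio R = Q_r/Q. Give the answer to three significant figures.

Mass balance around the secondary clarifier (neglecting effluent solids): R = X / (X_r − X) = 2700 / (6070 − 2700) = 0.8012.

R ≈ 0.801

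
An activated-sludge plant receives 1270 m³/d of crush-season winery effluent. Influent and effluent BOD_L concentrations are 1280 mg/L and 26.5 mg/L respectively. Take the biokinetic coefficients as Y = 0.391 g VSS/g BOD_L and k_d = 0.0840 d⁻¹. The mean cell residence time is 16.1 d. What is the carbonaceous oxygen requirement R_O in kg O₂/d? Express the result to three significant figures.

Y_obs = Y / (1 + k_d θ_c) = 0.391 / (1 + 0.0840 × 16.1) = 0.391 / 2.352 = 0.1662.
Mass of BOD_L removed per day: Q(S₀ − S) = 1270 × 1254 g/m³ = 1592 kg/d.
P_X = Y_obs·Q·(S₀ − S) = 0.1662 × 1592 = 264.6 kg VSS/d.
R_O = Q·ΔS − 1.42 P_X = 1592 − 375.7 = 1216 kg O₂/d.

R_O ≈ 1220 kg O₂/d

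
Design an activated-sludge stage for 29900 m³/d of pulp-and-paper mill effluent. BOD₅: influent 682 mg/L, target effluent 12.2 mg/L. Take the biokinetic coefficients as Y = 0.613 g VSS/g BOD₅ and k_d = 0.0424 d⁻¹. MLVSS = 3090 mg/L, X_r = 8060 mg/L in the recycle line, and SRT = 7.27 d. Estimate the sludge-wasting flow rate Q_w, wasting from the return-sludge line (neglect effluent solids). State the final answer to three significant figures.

Q_w ≈ 1160 m³/d

Steady-state biomass mass balance: V·X·(1 + k_d·θ_c) = Y·Q·(S₀ − S)·θ_c, so V = 0.613 × 29900 × (682 − 12.2) × 7.27 / [3090 × (1 + 0.0424 × 7.27)] = 8.93×10^7 / 4042 = 22078 m³.
θ_c = V·X/(Q_w·X_r) when wasting from the recycle, so Q_w = V·X/(θ_c·X_r) = 22078 × 3090 / (7.27 × 8060) = 1164 m³/d.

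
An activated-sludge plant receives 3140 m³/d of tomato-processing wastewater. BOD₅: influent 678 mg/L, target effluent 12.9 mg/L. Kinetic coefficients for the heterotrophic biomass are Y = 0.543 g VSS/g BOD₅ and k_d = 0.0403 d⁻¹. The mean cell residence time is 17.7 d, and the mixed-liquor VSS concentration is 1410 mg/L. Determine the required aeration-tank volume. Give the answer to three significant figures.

Steady-state biomass mass balance: V·X·(1 + k_d·θ_c) = Y·Q·(S₀ − S)·θ_c, so V = 0.543 × 3140 × (678 − 12.9) × 17.7 / [1410 × (1 + 0.0403 × 17.7)] = 2.01×10^7 / 2416 = 8309 m³.

V ≈ 8310 m³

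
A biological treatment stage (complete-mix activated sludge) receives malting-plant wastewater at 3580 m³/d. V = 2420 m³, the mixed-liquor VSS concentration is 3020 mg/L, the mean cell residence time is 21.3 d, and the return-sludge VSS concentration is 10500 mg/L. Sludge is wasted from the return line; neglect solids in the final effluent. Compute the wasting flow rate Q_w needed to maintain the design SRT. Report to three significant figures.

θ_c = V·X/(Q_w·X_r) when wasting from the recycle, so Q_w = V·X/(θ_c·X_r) = 2420 × 3020 / (21.3 × 10500) = 32.68 m³/d.

Q_w ≈ 32.7 m³/d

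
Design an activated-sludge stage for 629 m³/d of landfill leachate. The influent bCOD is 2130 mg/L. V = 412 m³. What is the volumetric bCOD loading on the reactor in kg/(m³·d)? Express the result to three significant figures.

Applied bCOD load per unit volume = Q·S₀/V = (629 × 2130/1000)/412.0 = 3.252 kg bCOD·m⁻³·d⁻¹.

L_v ≈ 3.25 kg bCOD/(m³·d)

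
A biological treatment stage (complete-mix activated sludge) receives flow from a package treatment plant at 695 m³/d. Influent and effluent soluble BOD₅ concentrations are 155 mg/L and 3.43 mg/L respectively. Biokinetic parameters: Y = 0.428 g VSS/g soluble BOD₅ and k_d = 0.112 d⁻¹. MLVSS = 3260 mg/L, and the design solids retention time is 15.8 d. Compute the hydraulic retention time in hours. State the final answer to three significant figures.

τ ≈ 2.72 h

From the SRT design equation V = Y Q (S₀−S) θ_c / [X (1 + k_d θ_c)] = 0.428 × 695 × (155 − 3.43) × 15.8 / [3260 × (1 + 0.112 × 15.8)] = 7.12×10^5 / 9029 = 78.90 m³.
Hydraulic retention time τ = V/Q = 78.90 / 695 = 0.1135 d = 2.725 h.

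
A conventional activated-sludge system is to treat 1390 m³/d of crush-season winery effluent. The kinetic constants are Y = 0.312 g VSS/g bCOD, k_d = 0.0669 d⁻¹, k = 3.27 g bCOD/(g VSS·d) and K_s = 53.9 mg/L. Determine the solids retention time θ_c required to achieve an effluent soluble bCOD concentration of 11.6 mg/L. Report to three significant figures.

θ_c ≈ 8.79 d

Specific growth rate at S = 11.6 mg/L: μ = YkS/(K_s+S) = 0.312·3.27·11.6/(53.9+11.6) = 0.1807 d⁻¹.
Then 1/θ_c = μ − k_d = 0.1807 − 0.0669 = 0.1138 d⁻¹, giving θ_c = 8.789 d.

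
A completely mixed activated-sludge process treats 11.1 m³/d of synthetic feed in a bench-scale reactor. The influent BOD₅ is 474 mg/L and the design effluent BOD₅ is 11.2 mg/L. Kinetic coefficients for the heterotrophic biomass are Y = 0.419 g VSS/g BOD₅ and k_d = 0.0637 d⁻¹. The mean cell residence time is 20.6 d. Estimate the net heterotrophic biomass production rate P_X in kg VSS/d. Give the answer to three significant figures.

P_X ≈ 0.931 kg VSS/d

Correct the yield for decay: Y_obs = Y/(1 + k_d θ_c) = 0.419 / (1 + 0.0637 × 20.6) = 0.419 / 2.312 = 0.1812.
Q·(S₀ − S) = 11.1 × (474 − 11.2) × 10⁻³ = 5.137 kg/d removed.
P_X = Y_obs · Q(S₀ − S) = 0.1812 × 5.137 = 0.9309 kg VSS/d.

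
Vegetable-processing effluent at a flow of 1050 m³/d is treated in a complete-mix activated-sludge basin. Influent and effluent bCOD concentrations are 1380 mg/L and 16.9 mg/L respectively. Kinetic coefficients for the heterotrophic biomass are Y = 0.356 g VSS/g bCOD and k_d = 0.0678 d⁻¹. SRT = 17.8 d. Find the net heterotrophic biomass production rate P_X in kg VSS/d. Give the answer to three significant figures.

Correct the yield for decay: Y_obs = Y/(1 + k_d θ_c) = 0.356 / (1 + 0.0678 × 17.8) = 0.356 / 2.207 = 0.1613.
Substrate removed = Q·(S₀ − S) = 1050 m³/d × (1380 − 16.9) g/m³ = 1.43×10^6 g/d = 1431 kg/d.
P_X = Y_obs · Q(S₀ − S) = 0.1613 × 1431 = 230.9 kg VSS/d.

P_X ≈ 231 kg VSS/d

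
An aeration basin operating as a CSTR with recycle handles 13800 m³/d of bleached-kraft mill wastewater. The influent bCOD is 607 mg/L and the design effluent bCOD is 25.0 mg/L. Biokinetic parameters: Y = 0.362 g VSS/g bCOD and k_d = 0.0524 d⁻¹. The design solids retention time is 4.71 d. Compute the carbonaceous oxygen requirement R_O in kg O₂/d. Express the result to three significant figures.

Correct the yield for decay: Y_obs = Y/(1 + k_d θ_c) = 0.362 / (1 + 0.0524 × 4.71) = 0.362 / 1.247 = 0.2903.
Substrate removed = Q·(S₀ − S) = 13800 m³/d × (607 − 25.0) g/m³ = 8.03×10^6 g/d = 8032 kg/d.
Net sludge production P_X = 0.2903 × 8032 = 2332 kg VSS/d.
R_O = Q·(S₀ − S) − 1.42·P_X = 8032 − 1.42 × 2332 = 4720 kg O₂/d.

R_O ≈ 4720 kg O₂/d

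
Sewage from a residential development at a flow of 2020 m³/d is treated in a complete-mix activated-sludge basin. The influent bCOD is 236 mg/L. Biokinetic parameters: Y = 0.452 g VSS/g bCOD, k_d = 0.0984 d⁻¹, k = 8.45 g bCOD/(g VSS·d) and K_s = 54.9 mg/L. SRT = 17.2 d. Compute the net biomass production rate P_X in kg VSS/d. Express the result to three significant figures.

From the Monod/SRT balance for a CMAS, S = K_s·(1+k_d θ_c)/[θ_c·(Y k − k_d) − 1] = 54.9 × (1 + 0.0984 × 17.2) / [17.2 × (0.452 × 8.45 − 0.0984) − 1] = 147.8 / 63.00 = 2.346 mg/L.
The observed yield is Y_obs = Y/(1 + k_d·θ_c) = 0.452 / (1 + 0.0984 × 17.2) = 0.452 / 2.692 = 0.1679 g VSS per g bCOD removed.
Substrate removed = Q·(S₀ − S) = 2020 m³/d × (236 − 2.35) g/m³ = 4.72×10^5 g/d = 472.0 kg/d.
Net biomass production P_X = Y_obs × Q·(S₀ − S) = 0.1679 × 472.0 = 79.23 kg VSS/d.

P_X ≈ 79.2 kg VSS/d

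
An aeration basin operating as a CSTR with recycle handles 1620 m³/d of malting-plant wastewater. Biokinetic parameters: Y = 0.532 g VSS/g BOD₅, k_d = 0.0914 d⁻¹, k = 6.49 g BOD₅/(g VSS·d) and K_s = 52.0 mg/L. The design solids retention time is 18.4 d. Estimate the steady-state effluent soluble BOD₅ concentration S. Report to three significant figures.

From the Monod/SRT balance for a CMAS, S = K_s·(1+k_d θ_c)/[θ_c·(Y k − k_d) − 1] = 52.0 × (1 + 0.0914 × 18.4) / [18.4 × (0.532 × 6.49 − 0.0914) − 1] = 139.5 / 60.85 = 2.292 mg/L.

S ≈ 2.29 mg/L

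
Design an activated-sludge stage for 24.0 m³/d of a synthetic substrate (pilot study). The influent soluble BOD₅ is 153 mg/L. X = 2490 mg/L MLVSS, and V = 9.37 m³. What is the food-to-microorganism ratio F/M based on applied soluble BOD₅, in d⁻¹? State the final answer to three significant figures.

F/M ≈ 0.157 d⁻¹

F/M = Q·S₀ / (V·X) = 24.0 × 153 / (9.370 × 2490) = 0.1574 g soluble BOD₅·(g VSS·d)⁻¹.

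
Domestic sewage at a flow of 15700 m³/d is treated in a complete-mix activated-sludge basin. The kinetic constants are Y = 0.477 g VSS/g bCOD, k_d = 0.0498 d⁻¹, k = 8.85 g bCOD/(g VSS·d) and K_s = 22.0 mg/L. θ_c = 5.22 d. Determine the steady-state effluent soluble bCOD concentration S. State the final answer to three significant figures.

For a completely mixed reactor with recycle the Lawrence–McCarty relation gives S = K_s·(1 + k_d·θ_c) / [θ_c·(Y·k − k_d) − 1] = 22.0 × (1 + 0.0498 × 5.22) / [5.22 × (0.477 × 8.85 − 0.0498) − 1] = 27.72 / 20.78 = 1.334 mg/L.

S ≈ 1.33 mg/L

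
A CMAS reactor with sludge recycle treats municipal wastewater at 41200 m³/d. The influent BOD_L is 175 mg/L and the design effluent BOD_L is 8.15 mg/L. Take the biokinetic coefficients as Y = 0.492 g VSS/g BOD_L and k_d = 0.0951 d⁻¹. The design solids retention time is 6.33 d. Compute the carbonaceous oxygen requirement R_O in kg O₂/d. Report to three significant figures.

R_O ≈ 3880 kg O₂/d

The observed yield is Y_obs = Y/(1 + k_d·θ_c) = 0.492 / (1 + 0.0951 × 6.33) = 0.492 / 1.602 = 0.3071 g VSS per g BOD_L removed.
ΔS = 175 − 8.15 = 166.8 mg/L, so the substrate removal rate is 41200 × 166.8/1000 = 6874 kg BOD_L/d.
Biomass synthesised: P_X = Y_obs × 6874 = 2111 kg VSS/d.
R_O = Q·ΔS − 1.42 P_X = 6874 − 2998 = 3876 kg O₂/d.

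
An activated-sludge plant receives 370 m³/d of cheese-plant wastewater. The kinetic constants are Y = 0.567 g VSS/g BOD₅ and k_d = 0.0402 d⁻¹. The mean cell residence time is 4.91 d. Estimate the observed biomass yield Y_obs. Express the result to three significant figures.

Y_obs ≈ 0.474 g VSS/g BOD₅

The observed yield is Y_obs = Y/(1 + k_d·θ_c) = 0.567 / (1 + 0.0402 × 4.91) = 0.567 / 1.197 = 0.4735 g VSS per g BOD₅ removed.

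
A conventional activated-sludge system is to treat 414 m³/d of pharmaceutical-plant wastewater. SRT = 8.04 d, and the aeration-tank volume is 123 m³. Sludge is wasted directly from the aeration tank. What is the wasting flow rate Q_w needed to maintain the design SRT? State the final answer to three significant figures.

With mixed-liquor wasting, θ_c = V/Q_w, so Q_w = V/θ_c = 123.0/8.04 = 15.30 m³/d.

Q_w ≈ 15.3 m³/d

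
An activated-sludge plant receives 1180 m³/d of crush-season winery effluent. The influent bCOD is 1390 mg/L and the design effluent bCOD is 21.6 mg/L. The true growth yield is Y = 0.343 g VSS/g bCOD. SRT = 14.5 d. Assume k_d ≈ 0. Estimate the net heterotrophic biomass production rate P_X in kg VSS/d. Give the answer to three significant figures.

No decay correction is needed, so Y_obs = Y = 0.343.
Q·(S₀ − S) = 1180 × (1390 − 21.6) × 10⁻³ = 1615 kg/d removed.
P_X = Y_obs · Q(S₀ − S) = 0.3430 × 1615 = 553.8 kg VSS/d.

P_X ≈ 554 kg VSS/d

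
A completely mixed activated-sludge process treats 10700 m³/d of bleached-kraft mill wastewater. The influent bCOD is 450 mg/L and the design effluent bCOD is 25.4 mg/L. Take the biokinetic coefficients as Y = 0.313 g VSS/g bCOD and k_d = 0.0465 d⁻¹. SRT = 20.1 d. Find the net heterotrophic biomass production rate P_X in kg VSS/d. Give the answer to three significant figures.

Correct the yield for decay: Y_obs = Y/(1 + k_d θ_c) = 0.313 / (1 + 0.0465 × 20.1) = 0.313 / 1.935 = 0.1618.
Q·(S₀ − S) = 10700 × (450 − 25.4) × 10⁻³ = 4543 kg/d removed.
So the net sludge growth is P_X = 0.1618 × 4543 = 735.0 kg VSS/d.

P_X ≈ 735 kg VSS/d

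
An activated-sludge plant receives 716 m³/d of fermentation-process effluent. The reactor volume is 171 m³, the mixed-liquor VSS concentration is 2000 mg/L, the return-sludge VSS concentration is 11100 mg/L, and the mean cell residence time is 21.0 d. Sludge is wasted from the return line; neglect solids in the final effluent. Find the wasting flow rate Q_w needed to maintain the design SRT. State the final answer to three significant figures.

Q_w ≈ 1.47 m³/d

θ_c = V·X/(Q_w·X_r) when wasting from the recycle, so Q_w = V·X/(θ_c·X_r) = 171.0 × 2000 / (21.0 × 11100) = 1.467 m³/d.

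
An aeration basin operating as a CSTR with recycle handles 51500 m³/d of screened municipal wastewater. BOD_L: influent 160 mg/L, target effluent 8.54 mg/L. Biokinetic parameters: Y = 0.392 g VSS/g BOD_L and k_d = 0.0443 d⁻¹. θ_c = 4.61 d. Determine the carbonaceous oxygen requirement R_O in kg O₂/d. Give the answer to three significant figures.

R_O ≈ 4190 kg O₂/d

The observed yield is Y_obs = Y/(1 + k_d·θ_c) = 0.392 / (1 + 0.0443 × 4.61) = 0.392 / 1.204 = 0.3255 g VSS per g BOD_L removed.
Q·(S₀ − S) = 51500 × (160 − 8.54) × 10⁻³ = 7800 kg/d removed.
P_X = Y_obs·Q·(S₀ − S) = 0.3255 × 7800 = 2539 kg VSS/d.
Carbonaceous O₂ demand = substrate oxidised − cell-mass equivalent = 7800 − 1.42 × 2539 = 4195 kg O₂/d.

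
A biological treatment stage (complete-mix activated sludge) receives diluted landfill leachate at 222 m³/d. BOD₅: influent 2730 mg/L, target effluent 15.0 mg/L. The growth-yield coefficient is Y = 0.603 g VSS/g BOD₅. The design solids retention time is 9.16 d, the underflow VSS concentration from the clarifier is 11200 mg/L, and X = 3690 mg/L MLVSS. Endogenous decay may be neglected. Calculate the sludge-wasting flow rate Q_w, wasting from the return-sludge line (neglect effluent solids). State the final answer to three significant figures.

Biomass mass balance (decay neglected): V·X = Y·Q·(S₀ − S)·θ_c, so V = 0.603 × 222 × (2730 − 15.0) × 9.16 / 3690 = 902.2 m³.
Q_w = (V·X)/(θ_c X_r) = 902.2 × 3690 / (9.16 × 11200) = 32.45 m³/d.

Q_w ≈ 32.5 m³/d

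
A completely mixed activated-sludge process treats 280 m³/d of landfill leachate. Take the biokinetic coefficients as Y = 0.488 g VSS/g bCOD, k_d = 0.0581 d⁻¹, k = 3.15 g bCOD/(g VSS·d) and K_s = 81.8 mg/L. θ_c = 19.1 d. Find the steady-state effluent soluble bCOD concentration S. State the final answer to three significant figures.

Effluent substrate depends only on kinetics and SRT: S = K_s(1 + k_d θ_c) / [θ_c(Yk − k_d) − 1] = 81.8 × (1 + 0.0581 × 19.1) / [19.1 × (0.488 × 3.15 − 0.0581) − 1] = 172.6 / 27.25 = 6.333 mg/L.

S ≈ 6.33 mg/L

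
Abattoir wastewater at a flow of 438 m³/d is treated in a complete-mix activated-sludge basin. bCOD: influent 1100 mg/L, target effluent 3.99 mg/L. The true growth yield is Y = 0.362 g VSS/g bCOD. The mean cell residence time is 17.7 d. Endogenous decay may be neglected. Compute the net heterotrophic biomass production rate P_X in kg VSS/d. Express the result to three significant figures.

P_X ≈ 174 kg VSS/d

With endogenous decay neglected, the observed yield equals the true yield: Y_obs = Y = 0.362 g VSS/g bCOD.
ΔS = 1100 − 3.99 = 1096 mg/L, so the substrate removal rate is 438 × 1096/1000 = 480.1 kg bCOD/d.
P_X = Y_obs · Q(S₀ − S) = 0.3620 × 480.1 = 173.8 kg VSS/d.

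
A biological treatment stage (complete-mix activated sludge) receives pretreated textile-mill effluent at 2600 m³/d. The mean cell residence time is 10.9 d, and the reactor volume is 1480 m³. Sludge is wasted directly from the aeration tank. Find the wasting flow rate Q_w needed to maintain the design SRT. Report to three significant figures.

For wasting at MLVSS concentration, Q_w = V/θ_c = 1480/10.9 = 135.8 m³/d.

Q_w ≈ 136 m³/d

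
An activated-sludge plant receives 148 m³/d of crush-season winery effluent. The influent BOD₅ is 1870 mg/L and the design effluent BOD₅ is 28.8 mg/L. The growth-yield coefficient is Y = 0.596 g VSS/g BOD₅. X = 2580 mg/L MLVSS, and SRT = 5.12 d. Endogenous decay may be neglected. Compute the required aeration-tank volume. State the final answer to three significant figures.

With k_d = 0 the design equation reduces to V = Y Q (S₀−S) θ_c / X = 0.596 × 148 × (1870 − 28.8) × 5.12 / 2580 = 322.3 m³.

V ≈ 322 m³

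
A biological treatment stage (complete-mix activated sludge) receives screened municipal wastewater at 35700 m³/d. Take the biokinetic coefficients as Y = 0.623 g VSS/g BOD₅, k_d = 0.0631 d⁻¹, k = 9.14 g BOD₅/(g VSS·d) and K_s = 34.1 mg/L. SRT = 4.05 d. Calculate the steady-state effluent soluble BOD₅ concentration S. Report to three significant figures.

Effluent substrate depends only on kinetics and SRT: S = K_s(1 + k_d θ_c) / [θ_c(Yk − k_d) − 1] = 34.1 × (1 + 0.0631 × 4.05) / [4.05 × (0.623 × 9.14 − 0.0631) − 1] = 42.81 / 21.81 = 1.963 mg/L.

S ≈ 1.96 mg/L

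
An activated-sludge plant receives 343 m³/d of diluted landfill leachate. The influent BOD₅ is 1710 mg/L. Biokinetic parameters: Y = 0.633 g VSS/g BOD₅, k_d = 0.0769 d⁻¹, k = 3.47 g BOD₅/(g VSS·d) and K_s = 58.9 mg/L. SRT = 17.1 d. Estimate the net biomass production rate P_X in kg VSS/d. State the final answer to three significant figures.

From the Monod/SRT balance for a CMAS, S = K_s·(1+k_d θ_c)/[θ_c·(Y k − k_d) − 1] = 58.9 × (1 + 0.0769 × 17.1) / [17.1 × (0.633 × 3.47 − 0.0769) − 1] = 136.4 / 35.25 = 3.869 mg/L.
The observed yield is Y_obs = Y/(1 + k_d·θ_c) = 0.633 / (1 + 0.0769 × 17.1) = 0.633 / 2.315 = 0.2734 g VSS per g BOD₅ removed.
Q·(S₀ − S) = 343 × (1710 − 3.87) × 10⁻³ = 585.2 kg/d removed.
Biomass produced: P_X = Y_obs·Q·ΔS = 0.2734 × 585.2 ≈ 160.0 kg VSS/d.

P_X ≈ 160 kg VSS/d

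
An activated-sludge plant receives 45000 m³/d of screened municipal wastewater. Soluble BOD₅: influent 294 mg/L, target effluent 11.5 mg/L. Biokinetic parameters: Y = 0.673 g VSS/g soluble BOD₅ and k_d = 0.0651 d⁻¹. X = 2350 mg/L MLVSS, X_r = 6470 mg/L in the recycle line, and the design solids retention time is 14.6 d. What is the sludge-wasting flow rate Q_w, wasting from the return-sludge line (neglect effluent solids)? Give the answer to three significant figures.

Rearranging the biomass balance for a CMAS with decay, V = Y·Q·ΔS·θ_c / [X·(1+k_d θ_c)] = 0.673 × 45000 × (294 − 11.5) × 14.6 / [2350 × (1 + 0.0651 × 14.6)] = 1.25×10^8 / 4584 = 27252 m³.
θ_c = V·X/(Q_w·X_r) when wasting from the recycle, so Q_w = V·X/(θ_c·X_r) = 27252 × 2350 / (14.6 × 6470) = 678.0 m³/d.

Q_w ≈ 678 m³/d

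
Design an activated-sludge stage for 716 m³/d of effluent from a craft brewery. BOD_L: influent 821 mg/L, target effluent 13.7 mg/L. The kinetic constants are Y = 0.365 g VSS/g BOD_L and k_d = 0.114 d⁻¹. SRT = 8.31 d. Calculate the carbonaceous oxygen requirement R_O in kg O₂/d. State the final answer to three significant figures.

Observed yield with endogenous decay: Y_obs = Y / (1 + k_d·θ_c) = 0.365 / (1 + 0.114 × 8.31) = 0.365 / 1.947 = 0.1874 g VSS/g BOD_L.
ΔS = 821 − 13.7 = 807.3 mg/L, so the substrate removal rate is 716 × 807.3/1000 = 578.0 kg BOD_L/d.
Net sludge production P_X = 0.1874 × 578.0 = 108.3 kg VSS/d.
R_O = Q·ΔS − 1.42 P_X = 578.0 − 153.8 = 424.2 kg O₂/d.

R_O ≈ 424 kg O₂/d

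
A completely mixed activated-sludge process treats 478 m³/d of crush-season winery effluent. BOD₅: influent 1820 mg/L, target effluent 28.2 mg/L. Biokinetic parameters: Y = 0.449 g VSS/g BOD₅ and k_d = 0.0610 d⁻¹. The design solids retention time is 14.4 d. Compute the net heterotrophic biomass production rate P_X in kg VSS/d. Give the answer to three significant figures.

P_X ≈ 205 kg VSS/d

Correct the yield for decay: Y_obs = Y/(1 + k_d θ_c) = 0.449 / (1 + 0.0610 × 14.4) = 0.449 / 1.878 = 0.2390.
ΔS = 1820 − 28.2 = 1792 mg/L, so the substrate removal rate is 478 × 1792/1000 = 856.5 kg BOD₅/d.
Net biomass production P_X = Y_obs × Q·(S₀ − S) = 0.2390 × 856.5 = 204.7 kg VSS/d.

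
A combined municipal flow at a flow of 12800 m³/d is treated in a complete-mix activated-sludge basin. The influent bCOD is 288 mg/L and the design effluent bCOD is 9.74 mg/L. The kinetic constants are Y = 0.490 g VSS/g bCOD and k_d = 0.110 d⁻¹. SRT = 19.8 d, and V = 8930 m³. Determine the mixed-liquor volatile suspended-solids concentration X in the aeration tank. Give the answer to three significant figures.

X = Y·Q·ΔS·θ_c / [V·(1 + k_d θ_c)] = 0.490 × 12800 × (288 − 9.74) × 19.8 / [8930 × (1 + 0.110 × 19.8)] = 1218 mg/L.

X ≈ 1220 mg/L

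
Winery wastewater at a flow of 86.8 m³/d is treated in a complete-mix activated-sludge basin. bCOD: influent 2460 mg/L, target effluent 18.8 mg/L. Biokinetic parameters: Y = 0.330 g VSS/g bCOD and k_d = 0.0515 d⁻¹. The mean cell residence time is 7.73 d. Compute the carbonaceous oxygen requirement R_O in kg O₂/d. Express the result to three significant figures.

R_O ≈ 141 kg O₂/d

Observed yield with endogenous decay: Y_obs = Y / (1 + k_d·θ_c) = 0.330 / (1 + 0.0515 × 7.73) = 0.330 / 1.398 = 0.2360 g VSS/g bCOD.
ΔS = 2460 − 18.8 = 2441 mg/L, so the substrate removal rate is 86.8 × 2441/1000 = 211.9 kg bCOD/d.
Biomass synthesised: P_X = Y_obs × 211.9 = 50.02 kg VSS/d.
R_O = Q·ΔS − 1.42 P_X = 211.9 − 71.02 = 140.9 kg O₂/d.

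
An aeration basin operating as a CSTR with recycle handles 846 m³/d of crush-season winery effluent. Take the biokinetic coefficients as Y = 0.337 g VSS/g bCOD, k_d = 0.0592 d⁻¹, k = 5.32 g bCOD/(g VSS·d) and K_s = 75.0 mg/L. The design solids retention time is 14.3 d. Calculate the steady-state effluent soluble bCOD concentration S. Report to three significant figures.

S ≈ 5.82 mg/L

For a completely mixed reactor with recycle the Lawrence–McCarty relation gives S = K_s·(1 + k_d·θ_c) / [θ_c·(Y·k − k_d) − 1] = 75.0 × (1 + 0.0592 × 14.3) / [14.3 × (0.337 × 5.32 − 0.0592) − 1] = 138.5 / 23.79 = 5.821 mg/L.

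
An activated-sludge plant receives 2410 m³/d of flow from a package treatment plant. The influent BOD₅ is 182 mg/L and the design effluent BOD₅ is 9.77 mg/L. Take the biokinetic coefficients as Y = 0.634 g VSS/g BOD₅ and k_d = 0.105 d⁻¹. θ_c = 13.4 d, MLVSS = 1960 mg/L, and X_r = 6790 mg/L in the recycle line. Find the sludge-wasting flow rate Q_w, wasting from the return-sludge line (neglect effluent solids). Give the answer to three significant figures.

Steady-state biomass mass balance: V·X·(1 + k_d·θ_c) = Y·Q·(S₀ − S)·θ_c, so V = 0.634 × 2410 × (182 − 9.77) × 13.4 / [1960 × (1 + 0.105 × 13.4)] = 3.53×10^6 / 4718 = 747.5 m³.
Wasting from the return line (neglecting effluent solids): Q_w = V·X / (θ_c·X_r) = 747.5 × 1960 / (13.4 × 6790) = 16.10 m³/d.

Q_w ≈ 16.1 m³/d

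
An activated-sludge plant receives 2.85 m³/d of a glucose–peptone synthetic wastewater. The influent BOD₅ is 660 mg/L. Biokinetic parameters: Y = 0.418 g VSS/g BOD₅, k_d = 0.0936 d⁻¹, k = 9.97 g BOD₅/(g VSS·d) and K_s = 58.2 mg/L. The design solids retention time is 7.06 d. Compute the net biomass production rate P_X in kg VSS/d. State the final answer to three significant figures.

P_X ≈ 0.471 kg VSS/d

For a completely mixed reactor with recycle the Lawrence–McCarty relation gives S = K_s·(1 + k_d·θ_c) / [θ_c·(Y·k − k_d) − 1] = 58.2 × (1 + 0.0936 × 7.06) / [7.06 × (0.418 × 9.97 − 0.0936) − 1] = 96.66 / 27.76 = 3.482 mg/L.
Y_obs = Y / (1 + k_d θ_c) = 0.418 / (1 + 0.0936 × 7.06) = 0.418 / 1.661 = 0.2517.
Q·(S₀ − S) = 2.85 × (660 − 3.48) × 10⁻³ = 1.871 kg/d removed.
Biomass produced: P_X = Y_obs·Q·ΔS = 0.2517 × 1.871 ≈ 0.4709 kg VSS/d.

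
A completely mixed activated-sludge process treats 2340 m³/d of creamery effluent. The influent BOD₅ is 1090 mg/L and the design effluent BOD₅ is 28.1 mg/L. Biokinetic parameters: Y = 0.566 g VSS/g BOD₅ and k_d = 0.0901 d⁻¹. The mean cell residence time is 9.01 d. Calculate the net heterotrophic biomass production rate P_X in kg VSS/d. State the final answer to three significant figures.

The observed yield is Y_obs = Y/(1 + k_d·θ_c) = 0.566 / (1 + 0.0901 × 9.01) = 0.566 / 1.812 = 0.3124 g VSS per g BOD₅ removed.
Q·(S₀ − S) = 2340 × (1090 − 28.1) × 10⁻³ = 2485 kg/d removed.
P_X = Y_obs · Q(S₀ − S) = 0.3124 × 2485 = 776.3 kg VSS/d.

P_X ≈ 776 kg VSS/d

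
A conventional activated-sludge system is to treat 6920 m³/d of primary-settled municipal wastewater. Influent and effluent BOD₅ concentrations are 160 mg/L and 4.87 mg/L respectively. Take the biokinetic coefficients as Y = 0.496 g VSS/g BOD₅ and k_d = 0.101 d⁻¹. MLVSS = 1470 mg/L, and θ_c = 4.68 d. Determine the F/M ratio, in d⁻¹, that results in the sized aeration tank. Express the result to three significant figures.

From the SRT design equation V = Y Q (S₀−S) θ_c / [X (1 + k_d θ_c)] = 0.496 × 6920 × (160 − 4.87) × 4.68 / [1470 × (1 + 0.101 × 4.68)] = 2.49×10^6 / 2165 = 1151 m³.
F/M = Q·S₀ / (V·X) = 6920 × 160 / (1151 × 1470) = 0.6543 g BOD₅·(g VSS·d)⁻¹.

F/M ≈ 0.654 d⁻¹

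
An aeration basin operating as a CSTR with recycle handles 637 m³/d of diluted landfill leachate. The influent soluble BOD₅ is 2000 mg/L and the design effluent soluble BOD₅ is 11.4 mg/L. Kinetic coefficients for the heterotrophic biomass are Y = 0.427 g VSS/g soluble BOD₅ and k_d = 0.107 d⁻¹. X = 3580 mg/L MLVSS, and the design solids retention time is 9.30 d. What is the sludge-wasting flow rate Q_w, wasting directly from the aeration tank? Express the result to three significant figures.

Rearranging the biomass balance for a CMAS with decay, V = Y·Q·ΔS·θ_c / [X·(1+k_d θ_c)] = 0.427 × 637 × (2000 − 11.4) × 9.30 / [3580 × (1 + 0.107 × 9.30)] = 5.03×10^6 / 7142 = 704.3 m³.
Wasting from the aeration tank: Q_w = V / θ_c = 704.3 / 9.30 = 75.73 m³/d.

Q_w ≈ 75.7 m³/d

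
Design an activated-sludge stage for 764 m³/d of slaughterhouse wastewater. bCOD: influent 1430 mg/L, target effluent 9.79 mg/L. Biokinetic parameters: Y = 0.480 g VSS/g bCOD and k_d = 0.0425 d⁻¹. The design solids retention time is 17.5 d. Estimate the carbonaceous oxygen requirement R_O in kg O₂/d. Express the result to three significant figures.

R_O ≈ 661 kg O₂/d

Correct the yield for decay: Y_obs = Y/(1 + k_d θ_c) = 0.480 / (1 + 0.0425 × 17.5) = 0.480 / 1.744 = 0.2753.
ΔS = 1430 − 9.79 = 1420 mg/L, so the substrate removal rate is 764 × 1420/1000 = 1085 kg bCOD/d.
P_X = Y_obs·Q·(S₀ − S) = 0.2753 × 1085 = 298.7 kg VSS/d.
Carbonaceous O₂ demand = substrate oxidised − cell-mass equivalent = 1085 − 1.42 × 298.7 = 660.9 kg O₂/d.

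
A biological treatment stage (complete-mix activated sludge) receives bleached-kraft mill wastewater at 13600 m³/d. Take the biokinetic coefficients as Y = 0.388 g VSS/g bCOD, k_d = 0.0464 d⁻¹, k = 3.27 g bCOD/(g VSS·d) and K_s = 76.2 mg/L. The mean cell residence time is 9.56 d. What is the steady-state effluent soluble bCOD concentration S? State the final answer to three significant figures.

Effluent substrate depends only on kinetics and SRT: S = K_s(1 + k_d θ_c) / [θ_c(Yk − k_d) − 1] = 76.2 × (1 + 0.0464 × 9.56) / [9.56 × (0.388 × 3.27 − 0.0464) − 1] = 110.0 / 10.69 = 10.29 mg/L.

S ≈ 10.3 mg/L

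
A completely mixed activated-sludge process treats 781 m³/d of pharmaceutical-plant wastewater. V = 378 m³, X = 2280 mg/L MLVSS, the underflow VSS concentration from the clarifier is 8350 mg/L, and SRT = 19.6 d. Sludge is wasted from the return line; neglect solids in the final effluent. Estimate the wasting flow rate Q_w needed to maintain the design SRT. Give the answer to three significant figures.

Q_w ≈ 5.27 m³/d

Wasting from the return line (neglecting effluent solids): Q_w = V·X / (θ_c·X_r) = 378.0 × 2280 / (19.6 × 8350) = 5.266 m³/d.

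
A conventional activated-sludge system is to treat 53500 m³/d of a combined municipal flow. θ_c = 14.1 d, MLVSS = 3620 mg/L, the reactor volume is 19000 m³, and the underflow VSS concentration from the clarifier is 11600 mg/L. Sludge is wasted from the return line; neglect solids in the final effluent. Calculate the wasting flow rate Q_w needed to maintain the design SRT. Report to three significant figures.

θ_c = V·X/(Q_w·X_r) when wasting from the recycle, so Q_w = V·X/(θ_c·X_r) = 19000 × 3620 / (14.1 × 11600) = 420.5 m³/d.

Q_w ≈ 421 m³/d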